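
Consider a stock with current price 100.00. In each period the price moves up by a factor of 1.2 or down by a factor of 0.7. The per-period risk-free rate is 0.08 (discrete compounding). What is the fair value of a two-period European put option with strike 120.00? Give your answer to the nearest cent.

14.77

Risk-neutral probability p = (1 + 0.08 − 0.7)/(1.2 − 0.7) = 0.3800/0.5000 = 0.7600
Terminal stock prices: S_uu = 144, S_ud = 84, S_dd = 49
Terminal payoffs (K − S): max(-24, 0) = 0, max(36, 0) = 36, max(71, 0) = 71
Node u (S = 120): V_u = 1/1.08·[0.7600·0.0000 + 0.2400·36.0000] = 8.0000
Node d (S = 70): V_d = 1/1.08·[0.7600·36.0000 + 0.2400·71.0000] = 41.1111
Node 0 (S = 100): V_0 = 1/1.08·[0.7600·8.0000 + 0.2400·41.1111] = 14.7654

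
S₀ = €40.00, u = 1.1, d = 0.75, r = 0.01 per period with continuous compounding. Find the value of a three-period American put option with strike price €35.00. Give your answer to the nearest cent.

€1.79

Risk-neutral probability p = (e^0.01 − 0.75)/(1.1 − 0.75) = 0.2601/0.3500 = 0.7430
Terminal stock prices: S_uuu = 53.24, S_uud = 36.3, S_udd = 24.75, S_ddd = 16.88
Terminal payoffs (K − S): max(-18.24, 0) = 0, max(-1.3, 0) = 0, max(10.25, 0) = 10.25, max(18.12, 0) = 18.12
Node uu (S = 48.4): continuation = e^(−0.01)·[0.7430·0.0000 + 0.2570·0.0000] = 0.0000; exercise value = 0.0000 ≤ continuation, so V_uu = 0.0000
Node ud (S = 33): continuation = e^(−0.01)·[0.7430·0.0000 + 0.2570·10.2500] = 2.6080; exercise value = 2.0000 ≤ continuation, so V_ud = 2.6080
Node dd (S = 22.5): continuation = e^(−0.01)·[0.7430·10.2500 + 0.2570·18.1250] = 12.1517; exercise value = 12.5000 > continuation, so V_dd = 12.5000 (exercise)
Node u (S = 44): continuation = e^(−0.01)·[0.7430·0.0000 + 0.2570·2.6080] = 0.6636; exercise value = 0.0000 ≤ continuation, so V_u = 0.6636
Node d (S = 30): continuation = e^(−0.01)·[0.7430·2.6080 + 0.2570·12.5000] = 5.0990; exercise value = 5.0000 ≤ continuation, so V_d = 5.0990
Node 0 (S = 40): continuation = e^(−0.01)·[0.7430·0.6636 + 0.2570·5.0990] = 1.7856; exercise value = 0.0000 ≤ continuation, so V_0 = 1.7856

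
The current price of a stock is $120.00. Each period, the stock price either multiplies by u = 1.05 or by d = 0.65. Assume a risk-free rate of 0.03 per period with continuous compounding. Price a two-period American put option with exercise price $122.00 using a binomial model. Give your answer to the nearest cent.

Risk-neutral probability p = (e^0.03 − 0.65)/(1.05 − 0.65) = 0.3805/0.4000 = 0.9511
Terminal stock prices: S_uu = 132.3, S_ud = 81.9, S_dd = 50.7
Terminal payoffs (K − S): max(-10.3, 0) = 0, max(40.1, 0) = 40.1, max(71.3, 0) = 71.3
Node u (S = 126): continuation = e^(−0.03)·[0.9511·0.0000 + 0.0489·40.1000] = 1.9015; exercise value = 0.0000 ≤ continuation, so V_u = 1.9015
Node d (S = 78): continuation = e^(−0.03)·[0.9511·40.1000 + 0.0489·71.3000] = 40.3944; exercise value = 44.0000 > continuation, so V_d = 44.0000 (exercise)
Node 0 (S = 120): continuation = e^(−0.03)·[0.9511·1.9015 + 0.0489·44.0000] = 3.8416; exercise value = 2.0000 ≤ continuation, so V_0 = 3.8416

$3.84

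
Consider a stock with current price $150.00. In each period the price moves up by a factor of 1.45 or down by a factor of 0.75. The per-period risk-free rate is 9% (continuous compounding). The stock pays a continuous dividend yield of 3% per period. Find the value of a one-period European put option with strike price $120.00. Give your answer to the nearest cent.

$3.80

Per-period risk-free factor R = e^0.09 = 1.0942; dividend-adjusted growth = e^(0.09−0.03) = 1.0618.
Risk-neutral probability p = (1.0618 − 0.75)/(1.45 − 0.75) = 0.3118/0.7000 = 0.4455
Terminal stock prices: S_u = 217.5, S_d = 112.5
Terminal payoffs (K − S): max(-97.5, 0) = 0, max(7.5, 0) = 7.5
Node 0 (S = 150): V_0 = e^(−0.09)·[0.4455·0.0000 + 0.5545·7.5000] = 3.8009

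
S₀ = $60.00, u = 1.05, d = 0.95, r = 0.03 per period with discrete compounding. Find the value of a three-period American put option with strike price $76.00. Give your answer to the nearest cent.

$16.00

Risk-neutral probability p = (1 + 0.03 − 0.95)/(1.05 − 0.95) = 0.0800/0.1000 = 0.8000
Terminal stock prices: S_uuu = 69.46, S_uud = 62.84, S_udd = 56.86, S_ddd = 51.44
Terminal payoffs (K − S): max(6.542, 0) = 6.542, max(13.16, 0) = 13.16, max(19.14, 0) = 19.14, max(24.56, 0) = 24.56
Node uu (S = 66.15): continuation = 1/1.03·[0.8000·6.5425 + 0.2000·13.1575] = 7.6364; exercise value = 9.8500 > continuation, so V_uu = 9.8500 (exercise)
Node ud (S = 59.85): continuation = 1/1.03·[0.8000·13.1575 + 0.2000·19.1425] = 13.9364; exercise value = 16.1500 > continuation, so V_ud = 16.1500 (exercise)
Node dd (S = 54.15): continuation = 1/1.03·[0.8000·19.1425 + 0.2000·24.5575] = 19.6364; exercise value = 21.8500 > continuation, so V_dd = 21.8500 (exercise)
Node u (S = 63): continuation = 1/1.03·[0.8000·9.8500 + 0.2000·16.1500] = 10.7864; exercise value = 13.0000 > continuation, so V_u = 13.0000 (exercise)
Node d (S = 57): continuation = 1/1.03·[0.8000·16.1500 + 0.2000·21.8500] = 16.7864; exercise value = 19.0000 > continuation, so V_d = 19.0000 (exercise)
Node 0 (S = 60): continuation = 1/1.03·[0.8000·13.0000 + 0.2000·19.0000] = 13.7864; exercise value = 16.0000 > continuation, so V_0 = 16.0000 (exercise)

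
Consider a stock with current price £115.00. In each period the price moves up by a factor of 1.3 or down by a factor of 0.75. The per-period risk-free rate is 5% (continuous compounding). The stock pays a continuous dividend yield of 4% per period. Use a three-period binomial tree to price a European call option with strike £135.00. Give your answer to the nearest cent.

£13.98

Per-period risk-free factor R = e^0.05 = 1.0513; dividend-adjusted growth = e^(0.05−0.04) = 1.0101.
Risk-neutral probability p = (1.0101 − 0.75)/(1.3 − 0.75) = 0.2601/0.5500 = 0.4728
Terminal stock prices: S_uuu = 252.7, S_uud = 145.8, S_udd = 84.09, S_ddd = 48.52
Terminal payoffs (S − K): max(117.7, 0) = 117.7, max(10.76, 0) = 10.76, max(-50.91, 0) = 0, max(-86.48, 0) = 0
Node uu (S = 194.4): V_uu = e^(−0.05)·[0.4728·117.6550 + 0.5272·10.7625] = 58.3135
Node ud (S = 112.1): V_ud = e^(−0.05)·[0.4728·10.7625 + 0.5272·0.0000] = 4.8405
Node dd (S = 64.69): V_dd = e^(−0.05)·[0.4728·0.0000 + 0.5272·0.0000] = 0.0000
Node u (S = 149.5): V_u = e^(−0.05)·[0.4728·58.3135 + 0.5272·4.8405] = 28.6544
Node d (S = 86.25): V_d = e^(−0.05)·[0.4728·4.8405 + 0.5272·0.0000] = 2.1771
Node 0 (S = 115): V_0 = e^(−0.05)·[0.4728·28.6544 + 0.5272·2.1771] = 13.9793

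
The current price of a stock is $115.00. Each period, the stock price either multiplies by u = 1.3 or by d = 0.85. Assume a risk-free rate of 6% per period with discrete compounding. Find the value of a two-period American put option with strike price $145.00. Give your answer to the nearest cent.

$30.00

Risk-neutral probability p = (1 + 0.06 − 0.85)/(1.3 − 0.85) = 0.2100/0.4500 = 0.4667
Terminal stock prices: S_uu = 194.4, S_ud = 127.1, S_dd = 83.09
Terminal payoffs (K − S): max(-49.35, 0) = 0, max(17.92, 0) = 17.92, max(61.91, 0) = 61.91
Node u (S = 149.5): continuation = 1/1.06·[0.4667·0.0000 + 0.5333·17.9250] = 9.0189; exercise value = 0.0000 ≤ continuation, so V_u = 9.0189
Node d (S = 97.75): continuation = 1/1.06·[0.4667·17.9250 + 0.5333·61.9125] = 39.0425; exercise value = 47.2500 > continuation, so V_d = 47.2500 (exercise)
Node 0 (S = 115): continuation = 1/1.06·[0.4667·9.0189 + 0.5333·47.2500] = 27.7442; exercise value = 30.0000 > continuation, so V_0 = 30.0000 (exercise)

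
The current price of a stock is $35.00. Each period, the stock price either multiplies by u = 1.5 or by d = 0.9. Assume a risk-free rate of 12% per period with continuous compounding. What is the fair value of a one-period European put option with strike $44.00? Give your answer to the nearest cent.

Risk-neutral probability p = (e^0.12 − 0.9)/(1.5 − 0.9) = 0.2275/0.6000 = 0.3792
Terminal stock prices: S_u = 52.5, S_d = 31.5
Terminal payoffs (K − S): max(-8.5, 0) = 0, max(12.5, 0) = 12.5
Node 0 (S = 35): V_0 = e^(−0.12)·[0.3792·0.0000 + 0.6208·12.5000] = 6.8829

$6.88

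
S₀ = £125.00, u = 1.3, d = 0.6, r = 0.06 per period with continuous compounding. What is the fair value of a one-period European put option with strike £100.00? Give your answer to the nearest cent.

£8.01

Risk-neutral probability p = (e^0.06 − 0.6)/(1.3 − 0.6) = 0.4618/0.7000 = 0.6598
Terminal stock prices: S_u = 162.5, S_d = 75
Terminal payoffs (K − S): max(-62.5, 0) = 0, max(25, 0) = 25
Node 0 (S = 125): V_0 = e^(−0.06)·[0.6598·0.0000 + 0.3402·25.0000] = 8.0105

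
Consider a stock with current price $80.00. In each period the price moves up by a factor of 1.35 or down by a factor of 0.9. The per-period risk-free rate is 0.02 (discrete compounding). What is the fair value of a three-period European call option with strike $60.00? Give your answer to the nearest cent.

$24.08

Risk-neutral probability p = (1 + 0.02 − 0.9)/(1.35 − 0.9) = 0.1200/0.4500 = 0.2667
Terminal stock prices: S_uuu = 196.8, S_uud = 131.2, S_udd = 87.48, S_ddd = 58.32
Terminal payoffs (S − K): max(136.8, 0) = 136.8, max(71.22, 0) = 71.22, max(27.48, 0) = 27.48, max(-1.68, 0) = 0
Node uu (S = 145.8): V_uu = 1/1.02·[0.2667·136.8300 + 0.7333·71.2200] = 86.9765
Node ud (S = 97.2): V_ud = 1/1.02·[0.2667·71.2200 + 0.7333·27.4800] = 38.3765
Node dd (S = 64.8): V_dd = 1/1.02·[0.2667·27.4800 + 0.7333·0.0000] = 7.1843
Node u (S = 108): V_u = 1/1.02·[0.2667·86.9765 + 0.7333·38.3765] = 50.3299
Node d (S = 72): V_d = 1/1.02·[0.2667·38.3765 + 0.7333·7.1843] = 15.1983
Node 0 (S = 80): V_0 = 1/1.02·[0.2667·50.3299 + 0.7333·15.1983] = 24.0850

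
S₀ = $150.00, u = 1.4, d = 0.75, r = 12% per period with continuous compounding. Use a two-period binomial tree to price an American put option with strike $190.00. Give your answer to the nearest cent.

$40.00

Risk-neutral probability p = (e^0.12 − 0.75)/(1.4 − 0.75) = 0.3775/0.6500 = 0.5808
Terminal stock prices: S_uu = 294, S_ud = 157.5, S_dd = 84.38
Terminal payoffs (K − S): max(-104, 0) = 0, max(32.5, 0) = 32.5, max(105.6, 0) = 105.6
Node u (S = 210): continuation = e^(−0.12)·[0.5808·0.0000 + 0.4192·32.5000] = 12.0844; exercise value = 0.0000 ≤ continuation, so V_u = 12.0844
Node d (S = 112.5): continuation = e^(−0.12)·[0.5808·32.5000 + 0.4192·105.6250] = 56.0149; exercise value = 77.5000 > continuation, so V_d = 77.5000 (exercise)
Node 0 (S = 150): continuation = e^(−0.12)·[0.5808·12.0844 + 0.4192·77.5000] = 35.0413; exercise value = 40.0000 > continuation, so V_0 = 40.0000 (exercise)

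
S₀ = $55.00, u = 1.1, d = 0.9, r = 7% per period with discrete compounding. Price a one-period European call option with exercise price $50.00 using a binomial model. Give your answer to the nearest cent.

Risk-neutral probability p = (1 + 0.07 − 0.9)/(1.1 − 0.9) = 0.1700/0.2000 = 0.8500
Terminal stock prices: S_u = 60.5, S_d = 49.5
Terminal payoffs (S − K): max(10.5, 0) = 10.5, max(-0.5, 0) = 0
Node 0 (S = 55): V_0 = 1/1.07·[0.8500·10.5000 + 0.1500·0.0000] = 8.3411

$8.34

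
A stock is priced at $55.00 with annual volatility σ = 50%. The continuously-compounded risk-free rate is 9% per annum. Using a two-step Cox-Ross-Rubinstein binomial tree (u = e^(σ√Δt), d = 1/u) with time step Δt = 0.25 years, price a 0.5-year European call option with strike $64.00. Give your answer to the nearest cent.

$5.95

CRR parameters: u = e^(σ√Δt) = e^(0.5·√0.25) = 1.2840, d = 1/u = 0.7788
Per-period rate: rΔt = 0.09·0.25 = 0.0225, so R = e^0.0225 = 1.0228
Risk-neutral probability p = (e^0.0225 − 0.7788)/(1.2840 − 0.7788) = 0.2440/0.5052 = 0.4829
Terminal stock prices: S_uu = 90.68, S_ud = 55, S_dd = 33.36
Terminal payoffs (S − K): max(26.68, 0) = 26.68, max(-9, 0) = 0, max(-30.64, 0) = 0
Node u (S = 70.62): V_u = e^(−0.0225)·[0.4829·26.6797 + 0.5171·0.0000] = 12.5960
Node d (S = 42.83): V_d = e^(−0.0225)·[0.4829·0.0000 + 0.5171·0.0000] = 0.0000
Node 0 (S = 55): V_0 = e^(−0.0225)·[0.4829·12.5960 + 0.5171·0.0000] = 5.9468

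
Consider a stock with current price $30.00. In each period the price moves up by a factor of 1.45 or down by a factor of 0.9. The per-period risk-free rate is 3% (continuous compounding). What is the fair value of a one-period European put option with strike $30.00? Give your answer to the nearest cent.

Risk-neutral probability p = (e^0.03 − 0.9)/(1.45 − 0.9) = 0.1305/0.5500 = 0.2372
Terminal stock prices: S_u = 43.5, S_d = 27
Terminal payoffs (K − S): max(-13.5, 0) = 0, max(3, 0) = 3
Node 0 (S = 30): V_0 = e^(−0.03)·[0.2372·0.0000 + 0.7628·3.0000] = 2.2208

$2.22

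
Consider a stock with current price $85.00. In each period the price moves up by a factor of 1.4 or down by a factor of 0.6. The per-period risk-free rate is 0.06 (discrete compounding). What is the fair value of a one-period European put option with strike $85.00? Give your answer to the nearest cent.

$13.63

Risk-neutral probability p = (1 + 0.06 − 0.6)/(1.4 − 0.6) = 0.4600/0.8000 = 0.5750
Terminal stock prices: S_u = 119, S_d = 51
Terminal payoffs (K − S): max(-34, 0) = 0, max(34, 0) = 34
Node 0 (S = 85): V_0 = 1/1.06·[0.5750·0.0000 + 0.4250·34.0000] = 13.6321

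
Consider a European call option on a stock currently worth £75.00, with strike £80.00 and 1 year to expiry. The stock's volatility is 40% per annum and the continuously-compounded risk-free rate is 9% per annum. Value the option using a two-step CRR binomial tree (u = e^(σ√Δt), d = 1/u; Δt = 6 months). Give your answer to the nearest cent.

CRR parameters: u = e^(σ√Δt) = e^(0.4·√0.5) = 1.3269, d = 1/u = 0.7536
Per-period rate: rΔt = 0.09·0.5 = 0.045, so R = e^0.045 = 1.0460
Risk-neutral probability p = (e^0.045 − 0.7536)/(1.3269 − 0.7536) = 0.2924/0.5733 = 0.5100
Terminal stock prices: S_uu = 132, S_ud = 75, S_dd = 42.6
Terminal payoffs (S − K): max(52.05, 0) = 52.05, max(-5, 0) = 0, max(-37.4, 0) = 0
Node u (S = 99.52): V_u = e^(−0.045)·[0.5100·52.0491 + 0.4900·0.0000] = 25.3794
Node d (S = 56.52): V_d = e^(−0.045)·[0.5100·0.0000 + 0.4900·0.0000] = 0.0000
Node 0 (S = 75): V_0 = e^(−0.045)·[0.5100·25.3794 + 0.4900·0.0000] = 12.3751

£12.38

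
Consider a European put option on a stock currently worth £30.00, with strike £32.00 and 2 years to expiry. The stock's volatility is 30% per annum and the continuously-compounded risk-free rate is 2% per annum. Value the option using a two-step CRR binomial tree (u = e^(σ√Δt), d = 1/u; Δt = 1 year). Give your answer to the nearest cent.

£5.33

CRR parameters: u = e^(σ√Δt) = e^(0.3·√1) = 1.3499, d = 1/u = 0.7408
Per-period rate: rΔt = 0.02·1 = 0.02, so R = e^0.02 = 1.0202
Risk-neutral probability p = (e^0.02 − 0.7408)/(1.3499 − 0.7408) = 0.2794/0.6090 = 0.4587
Terminal stock prices: S_uu = 54.66, S_ud = 30, S_dd = 16.46
Terminal payoffs (K − S): max(-22.66, 0) = 0, max(2, 0) = 2, max(15.54, 0) = 15.54
Node u (S = 40.5): V_u = e^(−0.02)·[0.4587·0.0000 + 0.5413·2.0000] = 1.0611
Node d (S = 22.22): V_d = e^(−0.02)·[0.4587·2.0000 + 0.5413·15.5357] = 9.1418
Node 0 (S = 30): V_0 = e^(−0.02)·[0.4587·1.0611 + 0.5413·9.1418] = 5.3274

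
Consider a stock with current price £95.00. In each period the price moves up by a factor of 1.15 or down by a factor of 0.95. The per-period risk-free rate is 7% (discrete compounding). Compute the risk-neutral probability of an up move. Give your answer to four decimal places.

p = 0.6000

Risk-neutral probability p = (1 + 0.07 − 0.95)/(1.15 − 0.95) = 0.1200/0.2000 = 0.6000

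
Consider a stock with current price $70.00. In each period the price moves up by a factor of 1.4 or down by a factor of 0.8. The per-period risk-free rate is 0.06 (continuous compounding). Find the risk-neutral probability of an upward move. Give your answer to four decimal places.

p = 0.4364

Risk-neutral probability p = (e^0.06 − 0.8)/(1.4 − 0.8) = 0.2618/0.6000 = 0.4364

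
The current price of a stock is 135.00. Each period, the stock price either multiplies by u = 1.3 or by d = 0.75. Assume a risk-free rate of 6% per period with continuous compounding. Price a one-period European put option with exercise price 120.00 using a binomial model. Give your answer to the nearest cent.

Risk-neutral probability p = (e^0.06 − 0.75)/(1.3 − 0.75) = 0.3118/0.5500 = 0.5670
Terminal stock prices: S_u = 175.5, S_d = 101.2
Terminal payoffs (K − S): max(-55.5, 0) = 0, max(18.75, 0) = 18.75
Node 0 (S = 135): V_0 = e^(−0.06)·[0.5670·0.0000 + 0.4330·18.7500] = 7.6464

7.65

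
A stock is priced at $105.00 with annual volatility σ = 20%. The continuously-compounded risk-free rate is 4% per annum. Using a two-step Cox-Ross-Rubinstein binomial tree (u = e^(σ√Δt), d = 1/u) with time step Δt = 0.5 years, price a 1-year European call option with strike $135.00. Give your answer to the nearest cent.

CRR parameters: u = e^(σ√Δt) = e^(0.2·√0.5) = 1.1519, d = 1/u = 0.8681
Per-period rate: rΔt = 0.04·0.5 = 0.02, so R = e^0.02 = 1.0202
Risk-neutral probability p = (e^0.02 − 0.8681)/(1.1519 − 0.8681) = 0.1521/0.2838 = 0.5359
Terminal stock prices: S_uu = 139.3, S_ud = 105, S_dd = 79.13
Terminal payoffs (S − K): max(4.324, 0) = 4.324, max(-30, 0) = 0, max(-55.87, 0) = 0
Node u (S = 121): V_u = e^(−0.02)·[0.5359·4.3241 + 0.4641·0.0000] = 2.2714
Node d (S = 91.15): V_d = e^(−0.02)·[0.5359·0.0000 + 0.4641·0.0000] = 0.0000
Node 0 (S = 105): V_0 = e^(−0.02)·[0.5359·2.2714 + 0.4641·0.0000] = 1.1931

$1.19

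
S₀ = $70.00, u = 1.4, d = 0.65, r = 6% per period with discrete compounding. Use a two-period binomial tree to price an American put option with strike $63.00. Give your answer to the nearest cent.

Risk-neutral probability p = (1 + 0.06 − 0.65)/(1.4 − 0.65) = 0.4100/0.7500 = 0.5467
Terminal stock prices: S_uu = 137.2, S_ud = 63.7, S_dd = 29.58
Terminal payoffs (K − S): max(-74.2, 0) = 0, max(-0.7, 0) = 0, max(33.42, 0) = 33.42
Node u (S = 98): continuation = 1/1.06·[0.5467·0.0000 + 0.4533·0.0000] = 0.0000; exercise value = 0.0000 ≤ continuation, so V_u = 0.0000
Node d (S = 45.5): continuation = 1/1.06·[0.5467·0.0000 + 0.4533·33.4250] = 14.2950; exercise value = 17.5000 > continuation, so V_d = 17.5000 (exercise)
Node 0 (S = 70): continuation = 1/1.06·[0.5467·0.0000 + 0.4533·17.5000] = 7.4843; exercise value = 0.0000 ≤ continuation, so V_0 = 7.4843

$7.48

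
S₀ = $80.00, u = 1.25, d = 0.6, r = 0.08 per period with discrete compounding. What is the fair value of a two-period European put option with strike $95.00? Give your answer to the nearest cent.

Risk-neutral probability p = (1 + 0.08 − 0.6)/(1.25 − 0.6) = 0.4800/0.6500 = 0.7385
Terminal stock prices: S_uu = 125, S_ud = 60, S_dd = 28.8
Terminal payoffs (K − S): max(-30, 0) = 0, max(35, 0) = 35, max(66.2, 0) = 66.2
Node u (S = 100): V_u = 1/1.08·[0.7385·0.0000 + 0.2615·35.0000] = 8.4758
Node d (S = 48): V_d = 1/1.08·[0.7385·35.0000 + 0.2615·66.2000] = 39.9630
Node 0 (S = 80): V_0 = 1/1.08·[0.7385·8.4758 + 0.2615·39.9630] = 15.4730

$15.47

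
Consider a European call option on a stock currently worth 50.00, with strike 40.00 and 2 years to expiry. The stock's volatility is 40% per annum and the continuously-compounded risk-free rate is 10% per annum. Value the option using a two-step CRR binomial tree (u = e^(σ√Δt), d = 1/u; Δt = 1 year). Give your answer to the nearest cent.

CRR parameters: u = e^(σ√Δt) = e^(0.4·√1) = 1.4918, d = 1/u = 0.6703
Per-period rate: rΔt = 0.1·1 = 0.1, so R = e^0.1 = 1.1052
Risk-neutral probability p = (e^0.1 − 0.6703)/(1.4918 − 0.6703) = 0.4349/0.8215 = 0.5293
Terminal stock prices: S_uu = 111.3, S_ud = 50, S_dd = 22.47
Terminal payoffs (S − K): max(71.28, 0) = 71.28, max(10, 0) = 10, max(-17.53, 0) = 0
Node u (S = 74.59): V_u = e^(−0.1)·[0.5293·71.2770 + 0.4707·10.0000] = 38.3977
Node d (S = 33.52): V_d = e^(−0.1)·[0.5293·10.0000 + 0.4707·0.0000] = 4.7896
Node 0 (S = 50): V_0 = e^(−0.1)·[0.5293·38.3977 + 0.4707·4.7896] = 20.4308

20.43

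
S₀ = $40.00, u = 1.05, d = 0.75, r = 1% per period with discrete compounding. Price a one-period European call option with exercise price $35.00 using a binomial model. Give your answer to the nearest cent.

Risk-neutral probability p = (1 + 0.01 − 0.75)/(1.05 − 0.75) = 0.2600/0.3000 = 0.8667
Terminal stock prices: S_u = 42, S_d = 30
Terminal payoffs (S − K): max(7, 0) = 7, max(-5, 0) = 0
Node 0 (S = 40): V_0 = 1/1.01·[0.8667·7.0000 + 0.1333·0.0000] = 6.0066

$6.01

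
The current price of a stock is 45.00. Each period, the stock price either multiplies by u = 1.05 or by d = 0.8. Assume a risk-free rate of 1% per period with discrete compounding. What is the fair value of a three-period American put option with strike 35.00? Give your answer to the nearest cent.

Risk-neutral probability p = (1 + 0.01 − 0.8)/(1.05 − 0.8) = 0.2100/0.2500 = 0.8400
Terminal stock prices: S_uuu = 52.09, S_uud = 39.69, S_udd = 30.24, S_ddd = 23.04
Terminal payoffs (K − S): max(-17.09, 0) = 0, max(-4.69, 0) = 0, max(4.76, 0) = 4.76, max(11.96, 0) = 11.96
Node uu (S = 49.61): continuation = 1/1.01·[0.8400·0.0000 + 0.1600·0.0000] = 0.0000; exercise value = 0.0000 ≤ continuation, so V_uu = 0.0000
Node ud (S = 37.8): continuation = 1/1.01·[0.8400·0.0000 + 0.1600·4.7600] = 0.7541; exercise value = 0.0000 ≤ continuation, so V_ud = 0.7541
Node dd (S = 28.8): continuation = 1/1.01·[0.8400·4.7600 + 0.1600·11.9600] = 5.8535; exercise value = 6.2000 > continuation, so V_dd = 6.2000 (exercise)
Node u (S = 47.25): continuation = 1/1.01·[0.8400·0.0000 + 0.1600·0.7541] = 0.1195; exercise value = 0.0000 ≤ continuation, so V_u = 0.1195
Node d (S = 36): continuation = 1/1.01·[0.8400·0.7541 + 0.1600·6.2000] = 1.6093; exercise value = 0.0000 ≤ continuation, so V_d = 1.6093
Node 0 (S = 45): continuation = 1/1.01·[0.8400·0.1195 + 0.1600·1.6093] = 0.3543; exercise value = 0.0000 ≤ continuation, so V_0 = 0.3543

0.35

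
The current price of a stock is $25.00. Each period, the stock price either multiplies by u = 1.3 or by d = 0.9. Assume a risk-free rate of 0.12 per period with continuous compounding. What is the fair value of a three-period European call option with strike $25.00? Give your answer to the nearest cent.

Risk-neutral probability p = (e^0.12 − 0.9)/(1.3 − 0.9) = 0.2275/0.4000 = 0.5687
Terminal stock prices: S_uuu = 54.93, S_uud = 38.03, S_udd = 26.33, S_ddd = 18.23
Terminal payoffs (S − K): max(29.93, 0) = 29.93, max(13.03, 0) = 13.03, max(1.325, 0) = 1.325, max(-6.775, 0) = 0
Node uu (S = 42.25): V_uu = e^(−0.12)·[0.5687·29.9250 + 0.4313·13.0250] = 20.0770
Node ud (S = 29.25): V_ud = e^(−0.12)·[0.5687·13.0250 + 0.4313·1.3250] = 7.0770
Node dd (S = 20.25): V_dd = e^(−0.12)·[0.5687·1.3250 + 0.4313·0.0000] = 0.6684
Node u (S = 32.5): V_u = e^(−0.12)·[0.5687·20.0770 + 0.4313·7.0770] = 12.8343
Node d (S = 22.5): V_d = e^(−0.12)·[0.5687·7.0770 + 0.4313·0.6684] = 3.8255
Node 0 (S = 25): V_0 = e^(−0.12)·[0.5687·12.8343 + 0.4313·3.8255] = 7.9372

$7.94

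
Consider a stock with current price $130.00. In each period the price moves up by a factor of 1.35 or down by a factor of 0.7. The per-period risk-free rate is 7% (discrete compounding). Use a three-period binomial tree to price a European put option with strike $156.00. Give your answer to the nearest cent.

Risk-neutral probability p = (1 + 0.07 − 0.7)/(1.35 − 0.7) = 0.3700/0.6500 = 0.5692
Terminal stock prices: S_uuu = 319.8, S_uud = 165.8, S_udd = 85.99, S_ddd = 44.59
Terminal payoffs (K − S): max(-163.8, 0) = 0, max(-9.848, 0) = 0, max(70.01, 0) = 70.01, max(111.4, 0) = 111.4
Node uu (S = 236.9): V_uu = 1/1.07·[0.5692·0.0000 + 0.4308·0.0000] = 0.0000
Node ud (S = 122.8): V_ud = 1/1.07·[0.5692·0.0000 + 0.4308·70.0050] = 28.1832
Node dd (S = 63.7): V_dd = 1/1.07·[0.5692·70.0050 + 0.4308·111.4100] = 82.0944
Node u (S = 175.5): V_u = 1/1.07·[0.5692·0.0000 + 0.4308·28.1832] = 11.3462
Node d (S = 91): V_d = 1/1.07·[0.5692·28.1832 + 0.4308·82.0944] = 48.0434
Node 0 (S = 130): V_0 = 1/1.07·[0.5692·11.3462 + 0.4308·48.0434] = 25.3778

$25.38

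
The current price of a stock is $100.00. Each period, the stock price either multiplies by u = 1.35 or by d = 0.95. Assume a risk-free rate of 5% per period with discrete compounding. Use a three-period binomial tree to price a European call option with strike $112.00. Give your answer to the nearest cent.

$12.82

Risk-neutral probability p = (1 + 0.05 − 0.95)/(1.35 − 0.95) = 0.1000/0.4000 = 0.2500
Terminal stock prices: S_uuu = 246, S_uud = 173.1, S_udd = 121.8, S_ddd = 85.74
Terminal payoffs (S − K): max(134, 0) = 134, max(61.14, 0) = 61.14, max(9.837, 0) = 9.837, max(-26.26, 0) = 0
Node uu (S = 182.3): V_uu = 1/1.05·[0.2500·134.0375 + 0.7500·61.1375] = 75.5833
Node ud (S = 128.2): V_ud = 1/1.05·[0.2500·61.1375 + 0.7500·9.8375] = 21.5833
Node dd (S = 90.25): V_dd = 1/1.05·[0.2500·9.8375 + 0.7500·0.0000] = 2.3423
Node u (S = 135): V_u = 1/1.05·[0.2500·75.5833 + 0.7500·21.5833] = 33.4127
Node d (S = 95): V_d = 1/1.05·[0.2500·21.5833 + 0.7500·2.3423] = 6.8119
Node 0 (S = 100): V_0 = 1/1.05·[0.2500·33.4127 + 0.7500·6.8119] = 12.8211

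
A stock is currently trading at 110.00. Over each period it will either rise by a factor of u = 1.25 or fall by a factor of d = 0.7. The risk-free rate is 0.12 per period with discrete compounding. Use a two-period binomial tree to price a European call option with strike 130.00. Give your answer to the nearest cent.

19.47

Risk-neutral probability p = (1 + 0.12 − 0.7)/(1.25 − 0.7) = 0.4200/0.5500 = 0.7636
Terminal stock prices: S_uu = 171.9, S_ud = 96.25, S_dd = 53.9
Terminal payoffs (S − K): max(41.88, 0) = 41.88, max(-33.75, 0) = 0, max(-76.1, 0) = 0
Node u (S = 137.5): V_u = 1/1.12·[0.7636·41.8750 + 0.2364·0.0000] = 28.5511
Node d (S = 77): V_d = 1/1.12·[0.7636·0.0000 + 0.2364·0.0000] = 0.0000
Node 0 (S = 110): V_0 = 1/1.12·[0.7636·28.5511 + 0.2364·0.0000] = 19.4667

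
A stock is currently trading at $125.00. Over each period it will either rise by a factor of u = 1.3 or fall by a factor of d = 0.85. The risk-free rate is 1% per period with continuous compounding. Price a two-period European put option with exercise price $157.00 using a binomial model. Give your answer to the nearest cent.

Risk-neutral probability p = (e^0.01 − 0.85)/(1.3 − 0.85) = 0.1601/0.4500 = 0.3557
Terminal stock prices: S_uu = 211.3, S_ud = 138.1, S_dd = 90.31
Terminal payoffs (K − S): max(-54.25, 0) = 0, max(18.88, 0) = 18.88, max(66.69, 0) = 66.69
Node u (S = 162.5): V_u = e^(−0.01)·[0.3557·0.0000 + 0.6443·18.8750] = 12.0408
Node d (S = 106.2): V_d = e^(−0.01)·[0.3557·18.8750 + 0.6443·66.6875] = 49.1878
Node 0 (S = 125): V_0 = e^(−0.01)·[0.3557·12.0408 + 0.6443·49.1878] = 35.6179

$35.62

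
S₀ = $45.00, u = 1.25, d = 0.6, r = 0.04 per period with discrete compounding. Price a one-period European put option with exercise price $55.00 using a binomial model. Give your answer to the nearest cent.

$8.70

Risk-neutral probability p = (1 + 0.04 − 0.6)/(1.25 − 0.6) = 0.4400/0.6500 = 0.6769
Terminal stock prices: S_u = 56.25, S_d = 27
Terminal payoffs (K − S): max(-1.25, 0) = 0, max(28, 0) = 28
Node 0 (S = 45): V_0 = 1/1.04·[0.6769·0.0000 + 0.3231·28.0000] = 8.6982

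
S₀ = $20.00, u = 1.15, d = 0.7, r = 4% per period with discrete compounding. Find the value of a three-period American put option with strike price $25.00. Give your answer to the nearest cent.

Risk-neutral probability p = (1 + 0.04 − 0.7)/(1.15 − 0.7) = 0.3400/0.4500 = 0.7556
Terminal stock prices: S_uuu = 30.42, S_uud = 18.51, S_udd = 11.27, S_ddd = 6.86
Terminal payoffs (K − S): max(-5.417, 0) = 0, max(6.485, 0) = 6.485, max(13.73, 0) = 13.73, max(18.14, 0) = 18.14
Node uu (S = 26.45): continuation = 1/1.04·[0.7556·0.0000 + 0.2444·6.4850] = 1.5243; exercise value = 0.0000 ≤ continuation, so V_uu = 1.5243
Node ud (S = 16.1): continuation = 1/1.04·[0.7556·6.4850 + 0.2444·13.7300] = 7.9385; exercise value = 8.9000 > continuation, so V_ud = 8.9000 (exercise)
Node dd (S = 9.8): continuation = 1/1.04·[0.7556·13.7300 + 0.2444·18.1400] = 14.2385; exercise value = 15.2000 > continuation, so V_dd = 15.2000 (exercise)
Node u (S = 23): continuation = 1/1.04·[0.7556·1.5243 + 0.2444·8.9000] = 3.1992; exercise value = 2.0000 ≤ continuation, so V_u = 3.1992
Node d (S = 14): continuation = 1/1.04·[0.7556·8.9000 + 0.2444·15.2000] = 10.0385; exercise value = 11.0000 > continuation, so V_d = 11.0000 (exercise)
Node 0 (S = 20): continuation = 1/1.04·[0.7556·3.1992 + 0.2444·11.0000] = 4.9097; exercise value = 5.0000 > continuation, so V_0 = 5.0000 (exercise)

$5.00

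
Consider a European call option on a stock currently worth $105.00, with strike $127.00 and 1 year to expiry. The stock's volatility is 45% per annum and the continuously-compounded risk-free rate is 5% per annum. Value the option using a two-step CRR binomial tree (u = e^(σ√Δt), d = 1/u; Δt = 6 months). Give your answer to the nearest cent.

CRR parameters: u = e^(σ√Δt) = e^(0.45·√0.5) = 1.3746, d = 1/u = 0.7275
Per-period rate: rΔt = 0.05·0.5 = 0.025, so R = e^0.025 = 1.0253
Risk-neutral probability p = (e^0.025 − 0.7275)/(1.3746 − 0.7275) = 0.2979/0.6472 = 0.4602
Terminal stock prices: S_uu = 198.4, S_ud = 105, S_dd = 55.57
Terminal payoffs (S − K): max(71.41, 0) = 71.41, max(-22, 0) = 0, max(-71.43, 0) = 0
Node u (S = 144.3): V_u = e^(−0.025)·[0.4602·71.4141 + 0.5398·0.0000] = 32.0555
Node d (S = 76.38): V_d = e^(−0.025)·[0.4602·0.0000 + 0.5398·0.0000] = 0.0000
Node 0 (S = 105): V_0 = e^(−0.025)·[0.4602·32.0555 + 0.5398·0.0000] = 14.3887

$14.39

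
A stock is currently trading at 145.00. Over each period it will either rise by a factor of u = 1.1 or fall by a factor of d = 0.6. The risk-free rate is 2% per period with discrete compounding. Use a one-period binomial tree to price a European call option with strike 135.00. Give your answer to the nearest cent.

20.18

Risk-neutral probability p = (1 + 0.02 − 0.6)/(1.1 − 0.6) = 0.4200/0.5000 = 0.8400
Terminal stock prices: S_u = 159.5, S_d = 87
Terminal payoffs (S − K): max(24.5, 0) = 24.5, max(-48, 0) = 0
Node 0 (S = 145): V_0 = 1/1.02·[0.8400·24.5000 + 0.1600·0.0000] = 20.1765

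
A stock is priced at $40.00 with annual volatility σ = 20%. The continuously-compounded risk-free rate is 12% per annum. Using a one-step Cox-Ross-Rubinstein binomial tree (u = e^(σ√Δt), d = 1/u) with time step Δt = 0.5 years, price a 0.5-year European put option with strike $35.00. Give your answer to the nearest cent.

$0.08

CRR parameters: u = e^(σ√Δt) = e^(0.2·√0.5) = 1.1519, d = 1/u = 0.8681
Per-period rate: rΔt = 0.12·0.5 = 0.06, so R = e^0.06 = 1.0618
Risk-neutral probability p = (e^0.06 − 0.8681)/(1.1519 − 0.8681) = 0.1937/0.2838 = 0.6826
Terminal stock prices: S_u = 46.08, S_d = 34.72
Terminal payoffs (K − S): max(-11.08, 0) = 0, max(0.2751, 0) = 0.2751
Node 0 (S = 40): V_0 = e^(−0.06)·[0.6826·0.0000 + 0.3174·0.2751] = 0.0822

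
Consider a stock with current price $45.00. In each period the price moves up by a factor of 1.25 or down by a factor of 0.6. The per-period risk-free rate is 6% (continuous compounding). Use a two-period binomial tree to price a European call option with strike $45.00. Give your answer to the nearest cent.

$11.33

Risk-neutral probability p = (e^0.06 − 0.6)/(1.25 − 0.6) = 0.4618/0.6500 = 0.7105
Terminal stock prices: S_uu = 70.31, S_ud = 33.75, S_dd = 16.2
Terminal payoffs (S − K): max(25.31, 0) = 25.31, max(-11.25, 0) = 0, max(-28.8, 0) = 0
Node u (S = 56.25): V_u = e^(−0.06)·[0.7105·25.3125 + 0.2895·0.0000] = 16.9376
Node d (S = 27): V_d = e^(−0.06)·[0.7105·0.0000 + 0.2895·0.0000] = 0.0000
Node 0 (S = 45): V_0 = e^(−0.06)·[0.7105·16.9376 + 0.2895·0.0000] = 11.3336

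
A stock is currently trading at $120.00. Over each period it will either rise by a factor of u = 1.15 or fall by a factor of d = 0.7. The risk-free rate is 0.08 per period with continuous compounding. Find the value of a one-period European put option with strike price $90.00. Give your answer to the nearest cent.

Risk-neutral probability p = (e^0.08 − 0.7)/(1.15 − 0.7) = 0.3833/0.4500 = 0.8517
Terminal stock prices: S_u = 138, S_d = 84
Terminal payoffs (K − S): max(-48, 0) = 0, max(6, 0) = 6
Node 0 (S = 120): V_0 = e^(−0.08)·[0.8517·0.0000 + 0.1483·6.0000] = 0.8211

$0.82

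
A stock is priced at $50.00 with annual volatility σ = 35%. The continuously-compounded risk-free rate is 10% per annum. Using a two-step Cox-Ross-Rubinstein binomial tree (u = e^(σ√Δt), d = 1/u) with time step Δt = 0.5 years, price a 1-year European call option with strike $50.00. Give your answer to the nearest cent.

$8.48

CRR parameters: u = e^(σ√Δt) = e^(0.35·√0.5) = 1.2808, d = 1/u = 0.7808
Per-period rate: rΔt = 0.1·0.5 = 0.05, so R = e^0.05 = 1.0513
Risk-neutral probability p = (e^0.05 − 0.7808)/(1.2808 − 0.7808) = 0.2705/0.5000 = 0.5410
Terminal stock prices: S_uu = 82.02, S_ud = 50, S_dd = 30.48
Terminal payoffs (S − K): max(32.02, 0) = 32.02, max(0, 0) = 0, max(-19.52, 0) = 0
Node u (S = 64.04): V_u = e^(−0.05)·[0.5410·32.0228 + 0.4590·0.0000] = 16.4787
Node d (S = 39.04): V_d = e^(−0.05)·[0.5410·0.0000 + 0.4590·0.0000] = 0.0000
Node 0 (S = 50): V_0 = e^(−0.05)·[0.5410·16.4787 + 0.4590·0.0000] = 8.4798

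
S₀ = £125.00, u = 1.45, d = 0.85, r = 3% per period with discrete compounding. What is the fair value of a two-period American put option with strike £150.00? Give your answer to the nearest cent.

£29.73

Risk-neutral probability p = (1 + 0.03 − 0.85)/(1.45 − 0.85) = 0.1800/0.6000 = 0.3000
Terminal stock prices: S_uu = 262.8, S_ud = 154.1, S_dd = 90.31
Terminal payoffs (K − S): max(-112.8, 0) = 0, max(-4.062, 0) = 0, max(59.69, 0) = 59.69
Node u (S = 181.2): continuation = 1/1.03·[0.3000·0.0000 + 0.7000·0.0000] = 0.0000; exercise value = 0.0000 ≤ continuation, so V_u = 0.0000
Node d (S = 106.2): continuation = 1/1.03·[0.3000·0.0000 + 0.7000·59.6875] = 40.5643; exercise value = 43.7500 > continuation, so V_d = 43.7500 (exercise)
Node 0 (S = 125): continuation = 1/1.03·[0.3000·0.0000 + 0.7000·43.7500] = 29.7330; exercise value = 25.0000 ≤ continuation, so V_0 = 29.7330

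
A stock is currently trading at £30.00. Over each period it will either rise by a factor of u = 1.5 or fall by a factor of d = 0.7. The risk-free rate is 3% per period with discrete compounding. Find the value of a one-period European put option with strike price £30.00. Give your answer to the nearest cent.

£5.13

Risk-neutral probability p = (1 + 0.03 − 0.7)/(1.5 − 0.7) = 0.3300/0.8000 = 0.4125
Terminal stock prices: S_u = 45, S_d = 21
Terminal payoffs (K − S): max(-15, 0) = 0, max(9, 0) = 9
Node 0 (S = 30): V_0 = 1/1.03·[0.4125·0.0000 + 0.5875·9.0000] = 5.1335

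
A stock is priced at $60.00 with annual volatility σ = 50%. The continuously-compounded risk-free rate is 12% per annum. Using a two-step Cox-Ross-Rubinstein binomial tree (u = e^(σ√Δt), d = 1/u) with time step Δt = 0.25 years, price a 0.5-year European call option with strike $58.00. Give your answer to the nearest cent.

CRR parameters: u = e^(σ√Δt) = e^(0.5·√0.25) = 1.2840, d = 1/u = 0.7788
Per-period rate: rΔt = 0.12·0.25 = 0.03, so R = e^0.03 = 1.0305
Risk-neutral probability p = (e^0.03 − 0.7788)/(1.2840 − 0.7788) = 0.2517/0.5052 = 0.4981
Terminal stock prices: S_uu = 98.92, S_ud = 60, S_dd = 36.39
Terminal payoffs (S − K): max(40.92, 0) = 40.92, max(2, 0) = 2, max(-21.61, 0) = 0
Node u (S = 77.04): V_u = e^(−0.03)·[0.4981·40.9233 + 0.5019·2.0000] = 20.7557
Node d (S = 46.73): V_d = e^(−0.03)·[0.4981·2.0000 + 0.5019·0.0000] = 0.9668
Node 0 (S = 60): V_0 = e^(−0.03)·[0.4981·20.7557 + 0.5019·0.9668] = 10.5038

$10.50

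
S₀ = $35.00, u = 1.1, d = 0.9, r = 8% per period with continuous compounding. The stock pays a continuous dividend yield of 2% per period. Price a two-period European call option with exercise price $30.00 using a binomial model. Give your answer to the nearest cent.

$8.11

Per-period risk-free factor R = e^0.08 = 1.0833; dividend-adjusted growth = e^(0.08−0.02) = 1.0618.
Risk-neutral probability p = (1.0618 − 0.9)/(1.1 − 0.9) = 0.1618/0.2000 = 0.8092
Terminal stock prices: S_uu = 42.35, S_ud = 34.65, S_dd = 28.35
Terminal payoffs (S − K): max(12.35, 0) = 12.35, max(4.65, 0) = 4.65, max(-1.65, 0) = 0
Node u (S = 38.5): V_u = e^(−0.08)·[0.8092·12.3500 + 0.1908·4.6500] = 10.0442
Node d (S = 31.5): V_d = e^(−0.08)·[0.8092·4.6500 + 0.1908·0.0000] = 3.4734
Node 0 (S = 35): V_0 = e^(−0.08)·[0.8092·10.0442 + 0.1908·3.4734] = 8.1145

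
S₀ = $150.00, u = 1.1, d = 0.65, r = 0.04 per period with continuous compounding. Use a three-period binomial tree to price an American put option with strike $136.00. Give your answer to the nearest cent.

Risk-neutral probability p = (e^0.04 − 0.65)/(1.1 − 0.65) = 0.3908/0.4500 = 0.8685
Terminal stock prices: S_uuu = 199.7, S_uud = 118, S_udd = 69.71, S_ddd = 41.19
Terminal payoffs (K − S): max(-63.65, 0) = 0, max(18.02, 0) = 18.02, max(66.29, 0) = 66.29, max(94.81, 0) = 94.81
Node uu (S = 181.5): continuation = e^(−0.04)·[0.8685·0.0000 + 0.1315·18.0250] = 2.2779; exercise value = 0.0000 ≤ continuation, so V_uu = 2.2779
Node ud (S = 107.2): continuation = e^(−0.04)·[0.8685·18.0250 + 0.1315·66.2875] = 23.4174; exercise value = 28.7500 > continuation, so V_ud = 28.7500 (exercise)
Node dd (S = 63.38): continuation = e^(−0.04)·[0.8685·66.2875 + 0.1315·94.8063] = 67.2924; exercise value = 72.6250 > continuation, so V_dd = 72.6250 (exercise)
Node u (S = 165): continuation = e^(−0.04)·[0.8685·2.2779 + 0.1315·28.7500] = 5.5340; exercise value = 0.0000 ≤ continuation, so V_u = 5.5340
Node d (S = 97.5): continuation = e^(−0.04)·[0.8685·28.7500 + 0.1315·72.6250] = 33.1674; exercise value = 38.5000 > continuation, so V_d = 38.5000 (exercise)
Node 0 (S = 150): continuation = e^(−0.04)·[0.8685·5.5340 + 0.1315·38.5000] = 9.4830; exercise value = 0.0000 ≤ continuation, so V_0 = 9.4830

$9.48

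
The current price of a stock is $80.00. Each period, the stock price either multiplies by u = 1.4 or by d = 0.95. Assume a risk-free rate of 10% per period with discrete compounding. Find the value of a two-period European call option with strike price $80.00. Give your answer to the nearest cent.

Risk-neutral probability p = (1 + 0.1 − 0.95)/(1.4 − 0.95) = 0.1500/0.4500 = 0.3333
Terminal stock prices: S_uu = 156.8, S_ud = 106.4, S_dd = 72.2
Terminal payoffs (S − K): max(76.8, 0) = 76.8, max(26.4, 0) = 26.4, max(-7.8, 0) = 0
Node u (S = 112): V_u = 1/1.1·[0.3333·76.8000 + 0.6667·26.4000] = 39.2727
Node d (S = 76): V_d = 1/1.1·[0.3333·26.4000 + 0.6667·0.0000] = 8.0000
Node 0 (S = 80): V_0 = 1/1.1·[0.3333·39.2727 + 0.6667·8.0000] = 16.7493

$16.75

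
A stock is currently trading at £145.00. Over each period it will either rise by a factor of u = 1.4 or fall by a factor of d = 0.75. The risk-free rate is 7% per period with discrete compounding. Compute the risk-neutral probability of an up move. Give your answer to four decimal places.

Risk-neutral probability p = (1 + 0.07 − 0.75)/(1.4 − 0.75) = 0.3200/0.6500 = 0.4923

p = 0.4923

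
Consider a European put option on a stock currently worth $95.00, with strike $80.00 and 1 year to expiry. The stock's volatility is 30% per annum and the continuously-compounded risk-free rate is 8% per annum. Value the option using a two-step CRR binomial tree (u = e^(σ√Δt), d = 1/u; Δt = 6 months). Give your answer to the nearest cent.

$3.45

CRR parameters: u = e^(σ√Δt) = e^(0.3·√0.5) = 1.2363, d = 1/u = 0.8089
Per-period rate: rΔt = 0.08·0.5 = 0.04, so R = e^0.04 = 1.0408
Risk-neutral probability p = (e^0.04 − 0.8089)/(1.2363 − 0.8089) = 0.2320/0.4275 = 0.5426
Terminal stock prices: S_uu = 145.2, S_ud = 95, S_dd = 62.15
Terminal payoffs (K − S): max(-65.2, 0) = 0, max(-15, 0) = 0, max(17.85, 0) = 17.85
Node u (S = 117.4): V_u = e^(−0.04)·[0.5426·0.0000 + 0.4574·0.0000] = 0.0000
Node d (S = 76.84): V_d = e^(−0.04)·[0.5426·0.0000 + 0.4574·17.8461] = 7.8421
Node 0 (S = 95): V_0 = e^(−0.04)·[0.5426·0.0000 + 0.4574·7.8421] = 3.4460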